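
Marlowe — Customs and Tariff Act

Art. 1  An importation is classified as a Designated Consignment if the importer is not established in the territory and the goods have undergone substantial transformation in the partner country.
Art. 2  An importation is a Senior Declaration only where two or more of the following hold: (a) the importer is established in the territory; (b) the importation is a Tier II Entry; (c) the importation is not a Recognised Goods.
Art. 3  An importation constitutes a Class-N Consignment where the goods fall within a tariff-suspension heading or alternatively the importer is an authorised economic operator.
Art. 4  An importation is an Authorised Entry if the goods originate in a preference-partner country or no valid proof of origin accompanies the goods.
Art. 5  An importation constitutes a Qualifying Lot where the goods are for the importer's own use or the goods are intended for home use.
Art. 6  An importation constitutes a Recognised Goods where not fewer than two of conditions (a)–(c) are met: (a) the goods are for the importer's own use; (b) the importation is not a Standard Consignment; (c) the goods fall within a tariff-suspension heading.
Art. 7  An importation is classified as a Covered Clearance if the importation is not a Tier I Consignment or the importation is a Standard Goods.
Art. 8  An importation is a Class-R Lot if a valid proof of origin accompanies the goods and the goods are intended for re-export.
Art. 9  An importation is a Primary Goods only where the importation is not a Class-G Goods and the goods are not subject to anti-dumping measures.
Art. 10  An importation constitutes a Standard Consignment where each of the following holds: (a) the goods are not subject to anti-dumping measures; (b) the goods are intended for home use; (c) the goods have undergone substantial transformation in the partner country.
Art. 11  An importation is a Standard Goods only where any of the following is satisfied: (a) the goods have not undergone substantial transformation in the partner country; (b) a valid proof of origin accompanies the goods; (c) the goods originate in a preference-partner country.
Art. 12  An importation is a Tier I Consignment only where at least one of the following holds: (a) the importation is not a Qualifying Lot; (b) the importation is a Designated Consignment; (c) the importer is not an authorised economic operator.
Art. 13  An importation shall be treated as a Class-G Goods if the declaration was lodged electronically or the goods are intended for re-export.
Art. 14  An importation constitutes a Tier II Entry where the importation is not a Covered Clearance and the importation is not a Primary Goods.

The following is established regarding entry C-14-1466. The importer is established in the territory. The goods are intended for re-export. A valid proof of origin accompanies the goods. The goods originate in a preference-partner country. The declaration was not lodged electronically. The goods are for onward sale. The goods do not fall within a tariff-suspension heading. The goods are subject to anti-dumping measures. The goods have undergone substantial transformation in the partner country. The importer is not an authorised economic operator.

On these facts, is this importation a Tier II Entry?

article 5 — Qualifying Lot: [the goods are for the importer's own use? no] OR [the goods are intended for home use? no] → not satisfied.
article 1 — Designated Consignment: [the importer is not established in the territory? no] AND [the goods have undergone substantial transformation in the partner country? yes] → not satisfied.
article 12 — Tier I Consignment: [not a Qualifying Lot (article 5)? yes] OR [Designated Consignment (article 1)? no] OR [the importer is not an authorised economic operator? yes] → satisfied.
article 11 — Standard Goods: [the goods have not undergone substantial transformation in the partner country? no] OR [a valid proof of origin accompanies the goods? yes] OR [the goods originate in a preference-partner country? yes] → satisfied.
article 7 — Covered Clearance: [not a Tier I Consignment (article 12)? no] OR [Standard Goods (article 11)? yes] → satisfied.
article 13 — Class-G Goods: [the declaration was lodged electronically? no] OR [the goods are intended for re-export? yes] → satisfied.
article 9 — Primary Goods: [not a Class-G Goods (article 13)? no] AND [the goods are not subject to anti-dumping measures? no] → not satisfied.
article 14 — Tier II Entry: [not a Covered Clearance (article 7)? no] AND [not a Primary Goods (article 9)? yes] → not satisfied.

No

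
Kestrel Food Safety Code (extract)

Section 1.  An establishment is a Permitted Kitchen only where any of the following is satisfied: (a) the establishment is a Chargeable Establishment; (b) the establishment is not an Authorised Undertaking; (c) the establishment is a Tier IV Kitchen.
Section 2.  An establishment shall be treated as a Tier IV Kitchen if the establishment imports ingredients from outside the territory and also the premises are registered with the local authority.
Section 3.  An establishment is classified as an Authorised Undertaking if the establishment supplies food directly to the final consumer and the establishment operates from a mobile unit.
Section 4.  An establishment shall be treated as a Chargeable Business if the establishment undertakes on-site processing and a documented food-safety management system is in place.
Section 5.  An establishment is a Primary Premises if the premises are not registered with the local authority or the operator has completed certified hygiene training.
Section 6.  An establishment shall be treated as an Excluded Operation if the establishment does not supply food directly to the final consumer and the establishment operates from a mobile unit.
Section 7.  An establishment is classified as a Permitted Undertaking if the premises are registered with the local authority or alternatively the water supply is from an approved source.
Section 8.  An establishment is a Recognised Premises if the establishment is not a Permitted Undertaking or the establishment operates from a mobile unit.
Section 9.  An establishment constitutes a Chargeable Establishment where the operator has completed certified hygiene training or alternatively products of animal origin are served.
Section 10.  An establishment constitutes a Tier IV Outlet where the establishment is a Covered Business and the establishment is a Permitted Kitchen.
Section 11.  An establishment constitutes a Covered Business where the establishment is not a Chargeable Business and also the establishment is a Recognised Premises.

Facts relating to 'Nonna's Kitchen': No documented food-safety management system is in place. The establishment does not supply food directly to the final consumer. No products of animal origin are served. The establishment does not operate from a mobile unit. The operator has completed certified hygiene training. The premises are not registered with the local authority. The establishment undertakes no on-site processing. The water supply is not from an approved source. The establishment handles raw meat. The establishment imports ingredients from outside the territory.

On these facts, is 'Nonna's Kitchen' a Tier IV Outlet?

section 4 — Chargeable Business: [the establishment undertakes on-site processing? no] AND [a documented food-safety management system is in place? no] → not satisfied.
section 7 — Permitted Undertaking: [the premises are registered with the local authority? no] OR [the water supply is from an approved source? no] → not satisfied.
section 8 — Recognised Premises: [not a Permitted Undertaking (section 7)? yes] OR [the establishment operates from a mobile unit? no] → satisfied.
section 11 — Covered Business: [not a Chargeable Business (section 4)? yes] AND [Recognised Premises (section 8)? yes] → satisfied.
section 9 — Chargeable Establishment: [the operator has completed certified hygiene training? yes] OR [products of animal origin are served? no] → satisfied.
section 3 — Authorised Undertaking: [the establishment supplies food directly to the final consumer? no] AND [the establishment operates from a mobile unit? no] → not satisfied.
section 2 — Tier IV Kitchen: [the establishment imports ingredients from outside the territory? yes] AND [the premises are registered with the local authority? no] → not satisfied.
section 1 — Permitted Kitchen: [Chargeable Establishment (section 9)? yes] OR [not an Authorised Undertaking (section 3)? yes] OR [Tier IV Kitchen (section 2)? no] → satisfied.
section 10 — Tier IV Outlet: [Covered Business (section 11)? yes] AND [Permitted Kitchen (section 1)? yes] → satisfied.

Yes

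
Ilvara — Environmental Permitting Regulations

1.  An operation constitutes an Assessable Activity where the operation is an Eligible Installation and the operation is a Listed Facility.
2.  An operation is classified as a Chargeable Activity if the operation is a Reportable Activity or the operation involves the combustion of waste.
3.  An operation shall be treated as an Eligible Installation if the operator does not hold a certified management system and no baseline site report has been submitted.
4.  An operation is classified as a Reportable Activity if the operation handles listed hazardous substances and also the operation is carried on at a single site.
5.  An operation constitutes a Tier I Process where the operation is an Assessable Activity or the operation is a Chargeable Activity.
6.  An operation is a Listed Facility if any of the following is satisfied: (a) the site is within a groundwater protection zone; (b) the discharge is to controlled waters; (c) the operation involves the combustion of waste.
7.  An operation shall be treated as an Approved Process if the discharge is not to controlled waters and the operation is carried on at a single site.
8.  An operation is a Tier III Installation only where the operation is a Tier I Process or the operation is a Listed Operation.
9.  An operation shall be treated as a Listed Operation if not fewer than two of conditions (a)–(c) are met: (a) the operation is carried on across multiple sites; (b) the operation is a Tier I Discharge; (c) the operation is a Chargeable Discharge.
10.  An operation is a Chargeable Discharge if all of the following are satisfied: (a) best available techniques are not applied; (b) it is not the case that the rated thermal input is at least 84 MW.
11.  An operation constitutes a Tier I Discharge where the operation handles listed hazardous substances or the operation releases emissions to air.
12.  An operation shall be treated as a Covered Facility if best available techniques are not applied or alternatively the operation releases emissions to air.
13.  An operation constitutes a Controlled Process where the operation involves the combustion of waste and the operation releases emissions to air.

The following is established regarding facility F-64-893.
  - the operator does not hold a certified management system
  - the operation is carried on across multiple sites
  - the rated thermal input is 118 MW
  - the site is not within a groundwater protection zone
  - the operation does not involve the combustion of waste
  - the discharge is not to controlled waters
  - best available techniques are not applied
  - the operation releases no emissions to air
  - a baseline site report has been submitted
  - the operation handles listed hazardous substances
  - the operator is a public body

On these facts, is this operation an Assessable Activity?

No

paragraph 3 — Eligible Installation: [the operator does not hold a certified management system? yes] AND [no baseline site report has been submitted? no] → not satisfied.
paragraph 6 — Listed Facility: [the site is within a groundwater protection zone? no] OR [the discharge is to controlled waters? no] OR [the operation involves the combustion of waste? no] → not satisfied.
paragraph 1 — Assessable Activity: [Eligible Installation (paragraph 3)? no] AND [Listed Facility (paragraph 6)? no] → not satisfied.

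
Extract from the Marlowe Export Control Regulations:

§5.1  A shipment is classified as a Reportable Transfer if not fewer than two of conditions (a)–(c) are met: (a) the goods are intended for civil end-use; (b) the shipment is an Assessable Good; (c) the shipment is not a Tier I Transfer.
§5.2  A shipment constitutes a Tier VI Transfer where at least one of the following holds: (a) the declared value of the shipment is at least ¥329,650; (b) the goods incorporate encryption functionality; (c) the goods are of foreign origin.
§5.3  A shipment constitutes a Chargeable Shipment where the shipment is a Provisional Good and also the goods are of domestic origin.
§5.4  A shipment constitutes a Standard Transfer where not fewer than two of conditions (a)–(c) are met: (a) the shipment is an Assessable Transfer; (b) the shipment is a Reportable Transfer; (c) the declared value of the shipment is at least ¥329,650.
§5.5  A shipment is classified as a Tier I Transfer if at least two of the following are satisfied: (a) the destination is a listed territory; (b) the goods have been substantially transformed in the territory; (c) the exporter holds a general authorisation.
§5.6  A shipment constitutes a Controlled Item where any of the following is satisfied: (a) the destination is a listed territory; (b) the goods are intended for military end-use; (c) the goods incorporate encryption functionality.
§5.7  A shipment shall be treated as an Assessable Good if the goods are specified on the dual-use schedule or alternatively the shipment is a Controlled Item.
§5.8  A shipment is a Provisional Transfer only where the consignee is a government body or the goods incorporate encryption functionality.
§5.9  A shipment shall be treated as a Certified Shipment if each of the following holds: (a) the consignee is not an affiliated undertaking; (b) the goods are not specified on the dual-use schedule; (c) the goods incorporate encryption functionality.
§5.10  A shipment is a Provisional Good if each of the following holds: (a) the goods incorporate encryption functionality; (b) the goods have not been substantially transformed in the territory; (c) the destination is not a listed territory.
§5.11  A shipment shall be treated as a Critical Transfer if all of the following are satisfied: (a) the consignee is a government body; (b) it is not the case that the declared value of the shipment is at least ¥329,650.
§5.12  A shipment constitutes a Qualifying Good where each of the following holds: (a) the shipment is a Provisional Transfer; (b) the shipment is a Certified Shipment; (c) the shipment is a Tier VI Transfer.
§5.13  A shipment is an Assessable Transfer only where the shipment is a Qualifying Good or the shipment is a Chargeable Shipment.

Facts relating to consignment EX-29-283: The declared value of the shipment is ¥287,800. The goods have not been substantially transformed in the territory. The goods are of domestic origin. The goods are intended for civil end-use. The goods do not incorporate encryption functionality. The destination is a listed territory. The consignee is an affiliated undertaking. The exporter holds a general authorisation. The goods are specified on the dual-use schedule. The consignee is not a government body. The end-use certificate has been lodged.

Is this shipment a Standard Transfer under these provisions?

§5.8 — Provisional Transfer: [the consignee is a government body? no] OR [the goods incorporate encryption functionality? no] → not satisfied.
§5.9 — Certified Shipment: [the consignee is not an affiliated undertaking? no] AND [the goods are not specified on the dual-use schedule? no] AND [the goods incorporate encryption functionality? no] → not satisfied.
§5.2 — Tier VI Transfer: [declared value of the shipment: ¥287,800 ≥ ¥329,650? no] OR [the goods incorporate encryption functionality? no] OR [the goods are of foreign origin? no] → not satisfied.
§5.12 — Qualifying Good: [Provisional Transfer (§5.8)? no] AND [Certified Shipment (§5.9)? no] AND [Tier VI Transfer (§5.2)? no] → not satisfied.
§5.10 — Provisional Good: [the goods incorporate encryption functionality? no] AND [the goods have not been substantially transformed in the territory? yes] AND [the destination is not a listed territory? no] → not satisfied.
§5.3 — Chargeable Shipment: [Provisional Good (§5.10)? no] AND [the goods are of domestic origin? yes] → not satisfied.
§5.13 — Assessable Transfer: [Qualifying Good (§5.12)? no] OR [Chargeable Shipment (§5.3)? no] → not satisfied.
§5.6 — Controlled Item: [the destination is a listed territory? yes] OR [the goods are intended for military end-use? no] OR [the goods incorporate encryption functionality? no] → satisfied.
§5.7 — Assessable Good: [the goods are specified on the dual-use schedule? yes] OR [Controlled Item (§5.6)? yes] → satisfied.
§5.5 — Tier I Transfer: the destination is a listed territory? yes; the goods have been substantially transformed in the territory? no; the exporter holds a general authorisation? yes — 2 of 3 hold (need ≥2) → satisfied.
§5.1 — Reportable Transfer: the goods are intended for civil end-use? yes; Assessable Good (§5.7)? yes; not a Tier I Transfer (§5.5)? no — 2 of 3 hold (need ≥2) → satisfied.
§5.4 — Standard Transfer: Assessable Transfer (§5.13)? no; Reportable Transfer (§5.1)? yes; declared value of the shipment: ¥287,800 ≥ ¥329,650? no — 1 of 3 hold (need ≥2) → not satisfied.

No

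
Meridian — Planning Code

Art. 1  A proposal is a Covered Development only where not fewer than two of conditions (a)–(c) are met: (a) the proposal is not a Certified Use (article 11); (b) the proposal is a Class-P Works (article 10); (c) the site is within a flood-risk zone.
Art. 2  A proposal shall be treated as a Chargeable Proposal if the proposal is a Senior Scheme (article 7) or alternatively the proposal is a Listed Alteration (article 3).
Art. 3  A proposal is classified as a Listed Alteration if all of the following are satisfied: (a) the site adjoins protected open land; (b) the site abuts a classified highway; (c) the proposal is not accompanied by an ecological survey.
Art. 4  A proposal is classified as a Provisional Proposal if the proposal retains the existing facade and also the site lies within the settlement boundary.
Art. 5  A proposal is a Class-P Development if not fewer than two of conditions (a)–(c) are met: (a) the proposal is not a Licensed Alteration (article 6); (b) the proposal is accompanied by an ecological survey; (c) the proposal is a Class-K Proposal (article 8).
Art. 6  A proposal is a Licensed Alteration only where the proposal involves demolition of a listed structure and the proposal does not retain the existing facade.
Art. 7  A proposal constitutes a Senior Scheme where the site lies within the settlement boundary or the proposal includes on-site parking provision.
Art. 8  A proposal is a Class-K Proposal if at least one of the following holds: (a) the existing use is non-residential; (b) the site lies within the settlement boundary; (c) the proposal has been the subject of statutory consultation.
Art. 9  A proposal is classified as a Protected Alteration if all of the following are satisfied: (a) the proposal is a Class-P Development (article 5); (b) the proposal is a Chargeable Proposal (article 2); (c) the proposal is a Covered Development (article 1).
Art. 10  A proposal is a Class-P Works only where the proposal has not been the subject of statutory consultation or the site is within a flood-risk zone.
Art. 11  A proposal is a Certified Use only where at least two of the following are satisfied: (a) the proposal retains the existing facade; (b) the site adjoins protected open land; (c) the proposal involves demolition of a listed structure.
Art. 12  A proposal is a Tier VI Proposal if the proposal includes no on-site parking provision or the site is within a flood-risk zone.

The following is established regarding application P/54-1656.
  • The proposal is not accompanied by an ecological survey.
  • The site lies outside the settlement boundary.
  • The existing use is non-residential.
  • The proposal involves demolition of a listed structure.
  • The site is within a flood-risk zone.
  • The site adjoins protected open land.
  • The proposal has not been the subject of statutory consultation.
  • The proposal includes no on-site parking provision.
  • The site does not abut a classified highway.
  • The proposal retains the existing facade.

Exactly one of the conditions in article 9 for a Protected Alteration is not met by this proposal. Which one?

Chargeable Proposal

Under article 6: the proposal involves demolition of a listed structure? yes; and the proposal does not retain the existing facade? no. So the proposal is not a Licensed Alteration.
Under article 8: the existing use is non-residential? yes; or the site lies within the settlement boundary? no; or the proposal has been the subject of statutory consultation? no. So the proposal is a Class-K Proposal.
Under article 5: not a Licensed Alteration (article 6)? yes; the proposal is accompanied by an ecological survey? no; Class-K Proposal (article 8)? yes — 2 of 3 hold (need ≥2) → satisfied.
Under article 7: the site lies within the settlement boundary? no; or the proposal includes on-site parking provision? no. So the proposal is not a Senior Scheme.
Under article 3: the site adjoins protected open land? yes; and the site abuts a classified highway? no; and the proposal is not accompanied by an ecological survey? yes. So the proposal is not a Listed Alteration.
Under article 2: Senior Scheme (article 7)? no; or Listed Alteration (article 3)? no. So the proposal is not a Chargeable Proposal.
Under article 11: the proposal retains the existing facade? yes; the site adjoins protected open land? yes; the proposal involves demolition of a listed structure? yes — 3 of 3 hold (need ≥2) → satisfied.
Under article 10: the proposal has not been the subject of statutory consultation? yes; or the site is within a flood-risk zone? yes. So the proposal is a Class-P Works.
Under article 1: not a Certified Use (article 11)? no; Class-P Works (article 10)? yes; the site is within a flood-risk zone? yes — 2 of 3 hold (need ≥2) → satisfied.
Under article 9: Class-P Development (article 5)? yes; and Chargeable Proposal (article 2)? no; and Covered Development (article 1)? yes. So the proposal is not a Protected Alteration.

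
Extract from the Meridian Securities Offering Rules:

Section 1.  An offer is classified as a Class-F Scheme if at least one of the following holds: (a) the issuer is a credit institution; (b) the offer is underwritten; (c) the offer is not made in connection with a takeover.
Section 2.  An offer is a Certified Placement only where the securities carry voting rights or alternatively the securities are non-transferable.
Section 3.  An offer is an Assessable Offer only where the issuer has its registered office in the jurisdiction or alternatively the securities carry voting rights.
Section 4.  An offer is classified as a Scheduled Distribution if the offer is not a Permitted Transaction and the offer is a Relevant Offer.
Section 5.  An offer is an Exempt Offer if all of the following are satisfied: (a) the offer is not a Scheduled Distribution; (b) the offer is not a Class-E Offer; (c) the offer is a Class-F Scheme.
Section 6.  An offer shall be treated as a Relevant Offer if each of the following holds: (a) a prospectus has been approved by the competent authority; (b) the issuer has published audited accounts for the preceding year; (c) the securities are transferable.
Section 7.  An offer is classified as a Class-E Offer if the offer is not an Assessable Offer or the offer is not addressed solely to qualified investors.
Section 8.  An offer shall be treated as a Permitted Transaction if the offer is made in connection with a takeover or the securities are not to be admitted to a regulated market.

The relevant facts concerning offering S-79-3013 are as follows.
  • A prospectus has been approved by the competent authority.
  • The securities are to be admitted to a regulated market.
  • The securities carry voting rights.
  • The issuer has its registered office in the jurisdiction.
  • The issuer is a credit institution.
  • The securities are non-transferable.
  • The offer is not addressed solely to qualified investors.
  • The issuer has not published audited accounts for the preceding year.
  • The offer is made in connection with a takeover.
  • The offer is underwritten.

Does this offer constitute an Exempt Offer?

No

section 8 — Permitted Transaction: [the offer is made in connection with a takeover? yes] OR [the securities are not to be admitted to a regulated market? no] → satisfied.
section 6 — Relevant Offer: [a prospectus has been approved by the competent authority? yes] AND [the issuer has published audited accounts for the preceding year? no] AND [the securities are transferable? no] → not satisfied.
section 4 — Scheduled Distribution: [not a Permitted Transaction (section 8)? no] AND [Relevant Offer (section 6)? no] → not satisfied.
section 3 — Assessable Offer: [the issuer has its registered office in the jurisdiction? yes] OR [the securities carry voting rights? yes] → satisfied.
section 7 — Class-E Offer: [not an Assessable Offer (section 3)? no] OR [the offer is not addressed solely to qualified investors? yes] → satisfied.
section 1 — Class-F Scheme: [the issuer is a credit institution? yes] OR [the offer is underwritten? yes] OR [the offer is not made in connection with a takeover? no] → satisfied.
section 5 — Exempt Offer: [not a Scheduled Distribution (section 4)? yes] AND [not a Class-E Offer (section 7)? no] AND [Class-F Scheme (section 1)? yes] → not satisfied.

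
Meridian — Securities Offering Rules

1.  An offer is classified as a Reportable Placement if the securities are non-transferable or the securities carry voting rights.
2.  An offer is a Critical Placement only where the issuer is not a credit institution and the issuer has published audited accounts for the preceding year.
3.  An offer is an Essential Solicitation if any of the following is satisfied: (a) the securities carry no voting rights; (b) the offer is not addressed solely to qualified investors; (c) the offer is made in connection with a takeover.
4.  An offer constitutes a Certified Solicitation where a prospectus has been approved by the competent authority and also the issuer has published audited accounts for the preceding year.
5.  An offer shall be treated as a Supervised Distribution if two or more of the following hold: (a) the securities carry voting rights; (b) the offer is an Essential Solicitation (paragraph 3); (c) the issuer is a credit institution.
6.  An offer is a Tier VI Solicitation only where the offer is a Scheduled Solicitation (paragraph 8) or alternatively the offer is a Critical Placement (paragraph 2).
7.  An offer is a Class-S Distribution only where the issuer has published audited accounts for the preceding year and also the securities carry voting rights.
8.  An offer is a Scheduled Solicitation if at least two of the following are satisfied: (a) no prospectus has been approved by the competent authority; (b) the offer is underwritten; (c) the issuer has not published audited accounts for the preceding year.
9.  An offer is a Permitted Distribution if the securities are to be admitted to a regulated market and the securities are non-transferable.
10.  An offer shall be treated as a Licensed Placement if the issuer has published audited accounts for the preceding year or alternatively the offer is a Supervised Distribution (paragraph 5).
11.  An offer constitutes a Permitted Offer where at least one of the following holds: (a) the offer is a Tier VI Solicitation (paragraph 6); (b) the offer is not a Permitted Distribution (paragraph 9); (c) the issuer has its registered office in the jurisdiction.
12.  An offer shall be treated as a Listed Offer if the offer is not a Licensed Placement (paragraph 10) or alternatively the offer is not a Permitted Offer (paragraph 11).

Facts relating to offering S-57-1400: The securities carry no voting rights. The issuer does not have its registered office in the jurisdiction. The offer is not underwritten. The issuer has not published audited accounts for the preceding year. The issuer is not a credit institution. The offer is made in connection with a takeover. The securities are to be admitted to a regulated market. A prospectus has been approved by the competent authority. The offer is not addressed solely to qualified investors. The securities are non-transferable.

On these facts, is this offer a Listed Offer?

Yes

Under paragraph 3: the securities carry no voting rights? yes; or the offer is not addressed solely to qualified investors? yes; or the offer is made in connection with a takeover? yes. So the offer is an Essential Solicitation.
Under paragraph 5: the securities carry voting rights? no; Essential Solicitation (paragraph 3)? yes; the issuer is a credit institution? no — 1 of 3 hold (need ≥2) → not satisfied.
Under paragraph 10: the issuer has published audited accounts for the preceding year? no; or Supervised Distribution (paragraph 5)? no. So the offer is not a Licensed Placement.
Under paragraph 8: no prospectus has been approved by the competent authority? no; the offer is underwritten? no; the issuer has not published audited accounts for the preceding year? yes — 1 of 3 hold (need ≥2) → not satisfied.
Under paragraph 2: the issuer is not a credit institution? yes; and the issuer has published audited accounts for the preceding year? no. So the offer is not a Critical Placement.
Under paragraph 6: Scheduled Solicitation (paragraph 8)? no; or Critical Placement (paragraph 2)? no. So the offer is not a Tier VI Solicitation.
Under paragraph 9: the securities are to be admitted to a regulated market? yes; and the securities are non-transferable? yes. So the offer is a Permitted Distribution.
Under paragraph 11: Tier VI Solicitation (paragraph 6)? no; or not a Permitted Distribution (paragraph 9)? no; or the issuer has its registered office in the jurisdiction? no. So the offer is not a Permitted Offer.
Under paragraph 12: not a Licensed Placement (paragraph 10)? yes; or not a Permitted Offer (paragraph 11)? yes. So the offer is a Listed Offer.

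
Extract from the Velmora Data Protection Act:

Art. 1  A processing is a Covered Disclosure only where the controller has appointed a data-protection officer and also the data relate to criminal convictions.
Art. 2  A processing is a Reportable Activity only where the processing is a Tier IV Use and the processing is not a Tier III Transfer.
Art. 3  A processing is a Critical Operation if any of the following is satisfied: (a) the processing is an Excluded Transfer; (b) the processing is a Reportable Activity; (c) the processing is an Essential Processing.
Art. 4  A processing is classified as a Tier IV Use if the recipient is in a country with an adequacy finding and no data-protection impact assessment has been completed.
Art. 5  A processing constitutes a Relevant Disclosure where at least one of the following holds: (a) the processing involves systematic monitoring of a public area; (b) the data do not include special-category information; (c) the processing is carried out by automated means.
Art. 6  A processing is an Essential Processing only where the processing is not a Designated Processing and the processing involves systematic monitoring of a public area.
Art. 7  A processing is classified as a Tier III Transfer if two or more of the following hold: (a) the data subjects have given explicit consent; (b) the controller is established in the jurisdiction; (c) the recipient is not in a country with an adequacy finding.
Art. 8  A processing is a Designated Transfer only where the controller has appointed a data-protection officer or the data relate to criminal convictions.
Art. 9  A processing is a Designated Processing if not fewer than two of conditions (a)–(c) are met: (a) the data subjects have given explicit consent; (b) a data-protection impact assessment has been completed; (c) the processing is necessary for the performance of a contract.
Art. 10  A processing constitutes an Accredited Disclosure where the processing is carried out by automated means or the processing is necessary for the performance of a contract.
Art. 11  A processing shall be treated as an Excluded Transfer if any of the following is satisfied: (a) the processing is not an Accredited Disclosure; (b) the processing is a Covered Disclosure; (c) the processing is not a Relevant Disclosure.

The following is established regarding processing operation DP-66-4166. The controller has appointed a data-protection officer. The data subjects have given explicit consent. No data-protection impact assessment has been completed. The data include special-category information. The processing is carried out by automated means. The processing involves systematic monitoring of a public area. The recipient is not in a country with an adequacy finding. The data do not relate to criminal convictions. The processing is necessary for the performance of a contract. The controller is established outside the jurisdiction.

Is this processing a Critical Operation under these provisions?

No

article 10 — Accredited Disclosure: [the processing is carried out by automated means? yes] OR [the processing is necessary for the performance of a contract? yes] → satisfied.
article 1 — Covered Disclosure: [the controller has appointed a data-protection officer? yes] AND [the data relate to criminal convictions? no] → not satisfied.
article 5 — Relevant Disclosure: [the processing involves systematic monitoring of a public area? yes] OR [the data do not include special-category information? no] OR [the processing is carried out by automated means? yes] → satisfied.
article 11 — Excluded Transfer: [not an Accredited Disclosure (article 10)? no] OR [Covered Disclosure (article 1)? no] OR [not a Relevant Disclosure (article 5)? no] → not satisfied.
article 4 — Tier IV Use: [the recipient is in a country with an adequacy finding? no] AND [no data-protection impact assessment has been completed? yes] → not satisfied.
article 7 — Tier III Transfer: the data subjects have given explicit consent? yes; the controller is established in the jurisdiction? no; the recipient is not in a country with an adequacy finding? yes — 2 of 3 hold (need ≥2) → satisfied.
article 2 — Reportable Activity: [Tier IV Use (article 4)? no] AND [not a Tier III Transfer (article 7)? no] → not satisfied.
article 9 — Designated Processing: the data subjects have given explicit consent? yes; a data-protection impact assessment has been completed? no; the processing is necessary for the performance of a contract? yes — 2 of 3 hold (need ≥2) → satisfied.
article 6 — Essential Processing: [not a Designated Processing (article 9)? no] AND [the processing involves systematic monitoring of a public area? yes] → not satisfied.
article 3 — Critical Operation: [Excluded Transfer (article 11)? no] OR [Reportable Activity (article 2)? no] OR [Essential Processing (article 6)? no] → not satisfied.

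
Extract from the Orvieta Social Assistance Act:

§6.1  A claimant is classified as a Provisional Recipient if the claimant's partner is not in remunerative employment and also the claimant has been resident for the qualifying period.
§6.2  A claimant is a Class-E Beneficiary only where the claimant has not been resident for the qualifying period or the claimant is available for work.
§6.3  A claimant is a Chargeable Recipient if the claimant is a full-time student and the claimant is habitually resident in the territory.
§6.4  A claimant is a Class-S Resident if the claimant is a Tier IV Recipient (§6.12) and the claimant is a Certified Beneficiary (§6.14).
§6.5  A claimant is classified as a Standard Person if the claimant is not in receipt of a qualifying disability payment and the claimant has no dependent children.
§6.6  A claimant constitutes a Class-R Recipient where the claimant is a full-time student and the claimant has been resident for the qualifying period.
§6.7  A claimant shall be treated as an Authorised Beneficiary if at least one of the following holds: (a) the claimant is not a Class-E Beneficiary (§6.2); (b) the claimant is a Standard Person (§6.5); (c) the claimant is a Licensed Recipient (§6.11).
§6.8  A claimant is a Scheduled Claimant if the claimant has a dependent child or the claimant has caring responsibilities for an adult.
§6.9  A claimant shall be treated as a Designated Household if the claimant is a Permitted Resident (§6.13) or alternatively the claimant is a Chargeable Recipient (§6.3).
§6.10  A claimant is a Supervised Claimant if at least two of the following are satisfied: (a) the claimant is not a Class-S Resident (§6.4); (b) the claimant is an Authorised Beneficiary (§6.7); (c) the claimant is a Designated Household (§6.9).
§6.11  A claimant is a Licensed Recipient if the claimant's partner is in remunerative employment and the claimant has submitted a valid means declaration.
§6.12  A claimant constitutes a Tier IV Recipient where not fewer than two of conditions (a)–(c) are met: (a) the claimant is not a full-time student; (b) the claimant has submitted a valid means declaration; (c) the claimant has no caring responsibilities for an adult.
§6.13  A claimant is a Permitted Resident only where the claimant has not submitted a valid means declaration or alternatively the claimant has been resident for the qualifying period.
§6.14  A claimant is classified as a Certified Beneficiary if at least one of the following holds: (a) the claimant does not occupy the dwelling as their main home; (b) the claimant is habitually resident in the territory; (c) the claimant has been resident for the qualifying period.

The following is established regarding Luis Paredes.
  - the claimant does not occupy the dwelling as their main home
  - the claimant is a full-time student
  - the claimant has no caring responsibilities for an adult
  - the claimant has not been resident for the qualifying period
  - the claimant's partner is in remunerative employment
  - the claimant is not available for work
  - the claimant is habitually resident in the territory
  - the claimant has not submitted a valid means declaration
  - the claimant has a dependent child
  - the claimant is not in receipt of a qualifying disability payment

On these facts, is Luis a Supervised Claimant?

Yes

Under §6.12: the claimant is not a full-time student? no; the claimant has submitted a valid means declaration? no; the claimant has no caring responsibilities for an adult? yes — 1 of 3 hold (need ≥2) → not satisfied.
Under §6.14: the claimant does not occupy the dwelling as their main home? yes; or the claimant is habitually resident in the territory? yes; or the claimant has been resident for the qualifying period? no. So the claimant is a Certified Beneficiary.
Under §6.4: Tier IV Recipient (§6.12)? no; and Certified Beneficiary (§6.14)? yes. So the claimant is not a Class-S Resident.
Under §6.2: the claimant has not been resident for the qualifying period? yes; or the claimant is available for work? no. So the claimant is a Class-E Beneficiary.
Under §6.5: the claimant is not in receipt of a qualifying disability payment? yes; and the claimant has no dependent children? no. So the claimant is not a Standard Person.
Under §6.11: the claimant's partner is in remunerative employment? yes; and the claimant has submitted a valid means declaration? no. So the claimant is not a Licensed Recipient.
Under §6.7: not a Class-E Beneficiary (§6.2)? no; or Standard Person (§6.5)? no; or Licensed Recipient (§6.11)? no. So the claimant is not an Authorised Beneficiary.
Under §6.13: the claimant has not submitted a valid means declaration? yes; or the claimant has been resident for the qualifying period? no. So the claimant is a Permitted Resident.
Under §6.3: the claimant is a full-time student? yes; and the claimant is habitually resident in the territory? yes. So the claimant is a Chargeable Recipient.
Under §6.9: Permitted Resident (§6.13)? yes; or Chargeable Recipient (§6.3)? yes. So the claimant is a Designated Household.
Under §6.10: not a Class-S Resident (§6.4)? yes; Authorised Beneficiary (§6.7)? no; Designated Household (§6.9)? yes — 2 of 3 hold (need ≥2) → satisfied.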